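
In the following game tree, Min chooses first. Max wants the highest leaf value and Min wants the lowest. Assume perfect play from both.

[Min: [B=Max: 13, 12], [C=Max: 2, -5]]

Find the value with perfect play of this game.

B (Max): max(13, 12) = 13
C (Max): max(2, -5) = 2
Root (Min): min(13, 2) = 2

2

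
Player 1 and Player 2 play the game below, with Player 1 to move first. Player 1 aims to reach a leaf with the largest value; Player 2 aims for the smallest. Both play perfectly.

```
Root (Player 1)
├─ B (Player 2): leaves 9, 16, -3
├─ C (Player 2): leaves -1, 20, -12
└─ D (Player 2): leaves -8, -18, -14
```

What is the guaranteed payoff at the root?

-3

B (Player 2): min(9, 16, -3) = -3
C (Player 2): min(-1, 20, -12) = -12
D (Player 2): min(-8, -18, -14) = -18
Root (Player 1): max(-3, -12, -18) = -3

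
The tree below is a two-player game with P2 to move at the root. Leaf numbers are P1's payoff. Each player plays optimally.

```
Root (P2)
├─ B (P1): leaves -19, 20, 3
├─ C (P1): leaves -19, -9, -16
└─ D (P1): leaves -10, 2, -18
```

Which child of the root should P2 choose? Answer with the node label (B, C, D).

B (P1): max(-19, 20, 3) = 20
C (P1): max(-19, -9, -16) = -9
D (P1): max(-10, 2, -18) = 2
Root (P2): min(20, -9, 2) = -9
P2 picks the child with the lowest value: C (value -9).

C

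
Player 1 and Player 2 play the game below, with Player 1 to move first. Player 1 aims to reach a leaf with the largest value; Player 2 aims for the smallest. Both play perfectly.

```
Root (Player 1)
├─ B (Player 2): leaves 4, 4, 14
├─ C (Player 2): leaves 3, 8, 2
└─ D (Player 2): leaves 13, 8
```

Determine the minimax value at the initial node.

8

B (Player 2): min(4, 4, 14) = 4
C (Player 2): min(3, 8, 2) = 2
D (Player 2): min(13, 8) = 8
Root (Player 1): max(4, 2, 8) = 8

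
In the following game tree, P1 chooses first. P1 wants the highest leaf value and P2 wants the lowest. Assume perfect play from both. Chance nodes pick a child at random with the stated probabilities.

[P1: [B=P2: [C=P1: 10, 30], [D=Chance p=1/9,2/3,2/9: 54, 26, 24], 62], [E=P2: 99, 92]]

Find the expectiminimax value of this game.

C (P1): max(10, 30) = 30
D (Chance): 1/9·54 + 2/3·26 + 2/9·24 = 28.67
B (P2): min(30, 28.67, 62) = 28.67
E (P2): min(99, 92) = 92
Root (P1): max(28.67, 92) = 92

92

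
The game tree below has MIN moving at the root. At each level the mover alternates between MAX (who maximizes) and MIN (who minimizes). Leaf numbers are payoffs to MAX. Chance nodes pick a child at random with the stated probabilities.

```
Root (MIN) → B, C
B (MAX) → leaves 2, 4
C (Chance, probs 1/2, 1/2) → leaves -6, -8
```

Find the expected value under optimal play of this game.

-7

B (MAX): max(2, 4) = 4
C (Chance): 1/2·-6 + 1/2·-8 = -7
Root (MIN): min(4, -7) = -7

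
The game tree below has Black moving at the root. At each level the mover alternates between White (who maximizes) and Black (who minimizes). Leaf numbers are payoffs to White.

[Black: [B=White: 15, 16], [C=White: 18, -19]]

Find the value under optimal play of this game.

B (White): max(15, 16) = 16
C (White): max(18, -19) = 18
Root (Black): min(16, 18) = 16

16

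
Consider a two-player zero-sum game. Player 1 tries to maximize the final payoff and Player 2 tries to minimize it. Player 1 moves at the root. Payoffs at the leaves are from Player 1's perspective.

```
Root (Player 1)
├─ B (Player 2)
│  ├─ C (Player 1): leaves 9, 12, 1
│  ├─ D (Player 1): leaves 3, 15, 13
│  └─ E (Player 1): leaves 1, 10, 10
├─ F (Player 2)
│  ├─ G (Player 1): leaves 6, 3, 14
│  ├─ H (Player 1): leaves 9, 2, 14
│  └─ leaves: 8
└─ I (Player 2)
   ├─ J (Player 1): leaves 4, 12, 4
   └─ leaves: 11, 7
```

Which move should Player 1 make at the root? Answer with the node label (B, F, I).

C (Player 1): max(9, 12, 1) = 12
D (Player 1): max(3, 15, 13) = 15
E (Player 1): max(1, 10, 10) = 10
B (Player 2): min(12, 15, 10) = 10
G (Player 1): max(6, 3, 14) = 14
H (Player 1): max(9, 2, 14) = 14
F (Player 2): min(14, 14, 8) = 8
J (Player 1): max(4, 12, 4) = 12
I (Player 2): min(12, 11, 7) = 7
Root (Player 1): max(10, 8, 7) = 10
Player 1 picks the child with the highest value: B (value 10).

B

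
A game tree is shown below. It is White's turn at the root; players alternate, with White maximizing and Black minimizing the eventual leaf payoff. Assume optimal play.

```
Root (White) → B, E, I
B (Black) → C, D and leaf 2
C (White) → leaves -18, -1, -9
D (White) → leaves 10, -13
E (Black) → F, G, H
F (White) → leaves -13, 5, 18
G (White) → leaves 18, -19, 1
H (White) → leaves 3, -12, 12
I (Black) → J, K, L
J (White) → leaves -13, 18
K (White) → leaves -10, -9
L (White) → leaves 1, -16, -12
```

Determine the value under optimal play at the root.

12

C (White): max(-18, -1, -9) = -1
D (White): max(10, -13) = 10
B (Black): min(-1, 10, 2) = -1
F (White): max(-13, 5, 18) = 18
G (White): max(18, -19, 1) = 18
H (White): max(3, -12, 12) = 12
E (Black): min(18, 18, 12) = 12
J (White): max(-13, 18) = 18
K (White): max(-10, -9) = -9
L (White): max(1, -16, -12) = 1
I (Black): min(18, -9, 1) = -9
Root (White): max(-1, 12, -9) = 12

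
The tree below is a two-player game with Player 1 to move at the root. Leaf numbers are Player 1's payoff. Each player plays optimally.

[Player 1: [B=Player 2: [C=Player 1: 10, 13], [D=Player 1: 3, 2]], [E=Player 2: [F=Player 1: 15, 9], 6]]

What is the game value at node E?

6

F: max(15, 9) = 15
E: min(15, 6) = 6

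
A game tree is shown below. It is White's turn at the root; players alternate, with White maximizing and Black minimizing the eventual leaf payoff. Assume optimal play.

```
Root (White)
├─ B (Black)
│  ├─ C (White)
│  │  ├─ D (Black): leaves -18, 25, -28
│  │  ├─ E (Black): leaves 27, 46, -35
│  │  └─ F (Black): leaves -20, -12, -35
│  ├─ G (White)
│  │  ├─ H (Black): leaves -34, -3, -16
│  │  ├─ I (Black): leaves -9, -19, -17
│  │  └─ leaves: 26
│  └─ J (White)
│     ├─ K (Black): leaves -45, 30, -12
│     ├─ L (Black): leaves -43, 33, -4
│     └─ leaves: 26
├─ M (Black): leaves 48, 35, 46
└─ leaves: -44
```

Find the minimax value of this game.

35

D (Black): min(-18, 25, -28) = -28
E (Black): min(27, 46, -35) = -35
F (Black): min(-20, -12, -35) = -35
C (White): max(-28, -35, -35) = -28
H (Black): min(-34, -3, -16) = -34
I (Black): min(-9, -19, -17) = -19
G (White): max(-34, -19, 26) = 26
K (Black): min(-45, 30, -12) = -45
L (Black): min(-43, 33, -4) = -43
J (White): max(-45, -43, 26) = 26
B (Black): min(-28, 26, 26) = -28
M (Black): min(48, 35, 46) = 35
Root (White): max(-28, 35, -44) = 35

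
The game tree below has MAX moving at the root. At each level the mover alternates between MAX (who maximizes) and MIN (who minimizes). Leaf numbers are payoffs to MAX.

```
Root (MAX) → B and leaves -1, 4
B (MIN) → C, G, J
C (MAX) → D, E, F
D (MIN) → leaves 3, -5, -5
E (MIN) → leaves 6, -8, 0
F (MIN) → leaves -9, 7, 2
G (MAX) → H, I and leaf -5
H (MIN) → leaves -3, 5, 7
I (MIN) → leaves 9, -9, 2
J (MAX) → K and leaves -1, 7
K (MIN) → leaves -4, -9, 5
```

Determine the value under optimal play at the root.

4

D (MIN): min(3, -5, -5) = -5
E (MIN): min(6, -8, 0) = -8
F (MIN): min(-9, 7, 2) = -9
C (MAX): max(-5, -8, -9) = -5
H (MIN): min(-3, 5, 7) = -3
I (MIN): min(9, -9, 2) = -9
G (MAX): max(-3, -9, -5) = -3
K (MIN): min(-4, -9, 5) = -9
J (MAX): max(-9, -1, 7) = 7
B (MIN): min(-5, -3, 7) = -5
Root (MAX): max(-5, -1, 4) = 4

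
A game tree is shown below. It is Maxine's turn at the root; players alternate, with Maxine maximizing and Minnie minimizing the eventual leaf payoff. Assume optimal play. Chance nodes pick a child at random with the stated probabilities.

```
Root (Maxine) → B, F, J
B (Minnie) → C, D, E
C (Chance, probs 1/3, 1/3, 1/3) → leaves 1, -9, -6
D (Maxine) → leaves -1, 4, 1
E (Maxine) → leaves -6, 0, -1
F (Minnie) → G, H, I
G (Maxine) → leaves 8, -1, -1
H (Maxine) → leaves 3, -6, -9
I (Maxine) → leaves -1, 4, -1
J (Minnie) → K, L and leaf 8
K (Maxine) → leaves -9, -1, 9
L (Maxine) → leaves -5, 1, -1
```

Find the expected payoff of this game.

C (Chance): 1/3·1 + 1/3·-9 + 1/3·-6 = -4.67
D (Maxine): max(-1, 4, 1) = 4
E (Maxine): max(-6, 0, -1) = 0
B (Minnie): min(-4.67, 4, 0) = -4.67
G (Maxine): max(8, -1, -1) = 8
H (Maxine): max(3, -6, -9) = 3
I (Maxine): max(-1, 4, -1) = 4
F (Minnie): min(8, 3, 4) = 3
K (Maxine): max(-9, -1, 9) = 9
L (Maxine): max(-5, 1, -1) = 1
J (Minnie): min(9, 1, 8) = 1
Root (Maxine): max(-4.67, 3, 1) = 3

3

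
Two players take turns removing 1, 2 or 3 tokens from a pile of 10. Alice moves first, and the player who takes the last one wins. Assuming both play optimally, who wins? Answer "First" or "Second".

First

W/L table (W = player to move can force a win):
i:   0  1  2  3  4  5  6  7  8  9 10
     L  W  W  W  L  W  W  W  L  W  W
Position 10 is W, so the first player wins.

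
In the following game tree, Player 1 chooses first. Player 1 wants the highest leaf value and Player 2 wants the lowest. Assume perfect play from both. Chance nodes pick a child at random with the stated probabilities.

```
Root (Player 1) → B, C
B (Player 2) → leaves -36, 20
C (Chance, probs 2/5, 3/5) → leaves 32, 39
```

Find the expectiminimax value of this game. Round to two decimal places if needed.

B (Player 2): min(-36, 20) = -36
C (Chance): 2/5·32 + 3/5·39 = 36.2
Root (Player 1): max(-36, 36.2) = 36.2

36.2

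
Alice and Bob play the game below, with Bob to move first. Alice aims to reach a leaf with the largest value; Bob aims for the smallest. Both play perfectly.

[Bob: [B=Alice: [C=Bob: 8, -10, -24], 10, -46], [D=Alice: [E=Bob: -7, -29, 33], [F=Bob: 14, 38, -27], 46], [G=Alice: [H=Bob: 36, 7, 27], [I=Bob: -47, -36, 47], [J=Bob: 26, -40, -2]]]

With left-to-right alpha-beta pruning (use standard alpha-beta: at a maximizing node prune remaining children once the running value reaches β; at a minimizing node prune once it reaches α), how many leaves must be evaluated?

18

C [α=-∞,β=+∞]: v=-24
B [α=-∞,β=+∞]: v=10
E [α=-∞,β=10]: v=-29
F [α=-29,β=10]: v=-27
D [α=-∞,β=10]: v=46
H [α=-∞,β=10]: v=7
I [α=7,β=10]: v=-47 after child 1 ≤ α → α-cutoff, skip 2
J [α=7,β=10]: v=-40 after child 2 ≤ α → α-cutoff, skip 1
G [α=-∞,β=10]: v=7
Root [α=-∞,β=+∞]: v=7
Leaves evaluated: 18 of 21.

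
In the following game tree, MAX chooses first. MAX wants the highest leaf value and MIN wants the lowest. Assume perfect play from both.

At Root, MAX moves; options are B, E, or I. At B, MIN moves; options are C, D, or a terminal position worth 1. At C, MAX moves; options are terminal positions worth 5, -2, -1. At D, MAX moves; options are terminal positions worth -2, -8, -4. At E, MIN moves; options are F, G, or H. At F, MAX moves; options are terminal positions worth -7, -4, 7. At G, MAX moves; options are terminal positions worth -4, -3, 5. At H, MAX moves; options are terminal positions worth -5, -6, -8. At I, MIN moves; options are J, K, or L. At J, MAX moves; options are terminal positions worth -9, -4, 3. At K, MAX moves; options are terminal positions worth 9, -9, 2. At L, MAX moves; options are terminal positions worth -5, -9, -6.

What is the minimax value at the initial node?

-2

C (MAX): max(5, -2, -1) = 5
D (MAX): max(-2, -8, -4) = -2
B (MIN): min(5, -2, 1) = -2
F (MAX): max(-7, -4, 7) = 7
G (MAX): max(-4, -3, 5) = 5
H (MAX): max(-5, -6, -8) = -5
E (MIN): min(7, 5, -5) = -5
J (MAX): max(-9, -4, 3) = 3
K (MAX): max(9, -9, 2) = 9
L (MAX): max(-5, -9, -6) = -5
I (MIN): min(3, 9, -5) = -5
Root (MAX): max(-2, -5, -5) = -2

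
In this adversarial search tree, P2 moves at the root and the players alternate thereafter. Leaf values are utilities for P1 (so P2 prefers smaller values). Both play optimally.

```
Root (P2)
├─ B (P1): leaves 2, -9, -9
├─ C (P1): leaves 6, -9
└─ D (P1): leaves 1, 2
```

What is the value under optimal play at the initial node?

2

B (P1): max(2, -9, -9) = 2
C (P1): max(6, -9) = 6
D (P1): max(1, 2) = 2
Root (P2): min(2, 6, 2) = 2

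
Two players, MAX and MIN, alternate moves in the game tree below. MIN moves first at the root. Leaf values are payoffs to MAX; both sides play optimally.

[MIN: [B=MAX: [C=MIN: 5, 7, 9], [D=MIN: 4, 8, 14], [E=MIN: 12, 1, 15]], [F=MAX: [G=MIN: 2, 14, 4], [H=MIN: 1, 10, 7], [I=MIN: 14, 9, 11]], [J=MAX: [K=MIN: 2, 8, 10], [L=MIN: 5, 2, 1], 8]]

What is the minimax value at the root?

C (MIN): min(5, 7, 9) = 5
D (MIN): min(4, 8, 14) = 4
E (MIN): min(12, 1, 15) = 1
B (MAX): max(5, 4, 1) = 5
G (MIN): min(2, 14, 4) = 2
H (MIN): min(1, 10, 7) = 1
I (MIN): min(14, 9, 11) = 9
F (MAX): max(2, 1, 9) = 9
K (MIN): min(2, 8, 10) = 2
L (MIN): min(5, 2, 1) = 1
J (MAX): max(2, 1, 8) = 8
Root (MIN): min(5, 9, 8) = 5

5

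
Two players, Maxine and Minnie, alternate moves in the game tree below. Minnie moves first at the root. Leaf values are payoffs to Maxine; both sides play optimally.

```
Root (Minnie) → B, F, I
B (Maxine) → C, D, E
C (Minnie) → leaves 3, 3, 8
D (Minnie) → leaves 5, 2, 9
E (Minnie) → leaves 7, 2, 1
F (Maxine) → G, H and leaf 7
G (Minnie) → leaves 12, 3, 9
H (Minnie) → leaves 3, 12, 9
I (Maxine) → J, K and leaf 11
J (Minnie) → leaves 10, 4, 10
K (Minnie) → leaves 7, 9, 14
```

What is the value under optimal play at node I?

J: min(10, 4, 10) = 4
K: min(7, 9, 14) = 7
I: max(4, 7, 11) = 11

11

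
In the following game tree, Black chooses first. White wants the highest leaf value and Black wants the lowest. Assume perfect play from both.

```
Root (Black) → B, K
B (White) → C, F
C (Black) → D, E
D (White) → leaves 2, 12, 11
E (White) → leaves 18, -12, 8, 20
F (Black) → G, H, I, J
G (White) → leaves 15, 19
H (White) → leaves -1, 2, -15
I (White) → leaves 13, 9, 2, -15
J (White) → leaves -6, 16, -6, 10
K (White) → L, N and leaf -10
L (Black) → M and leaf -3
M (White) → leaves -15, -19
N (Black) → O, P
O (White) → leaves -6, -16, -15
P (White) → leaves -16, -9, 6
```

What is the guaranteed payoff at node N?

-6

O: max(-6, -16, -15) = -6
P: max(-16, -9, 6) = 6
N: min(-6, 6) = -6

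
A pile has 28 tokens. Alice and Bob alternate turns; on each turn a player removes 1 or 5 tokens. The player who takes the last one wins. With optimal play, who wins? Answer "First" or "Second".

W/L table (W = player to move can force a win):
i:   0  1  2  3  4  5  6  7  8  9 10 11 12 13 14 15 16 17 18 19 20 21 22 23 24 25 26 27 28
     L  W  L  W  L  W  L  W  L  W  L  W  L  W  L  W  L  W  L  W  L  W  L  W  L  W  L  W  L
Position 28 is L, so the second player wins.

Second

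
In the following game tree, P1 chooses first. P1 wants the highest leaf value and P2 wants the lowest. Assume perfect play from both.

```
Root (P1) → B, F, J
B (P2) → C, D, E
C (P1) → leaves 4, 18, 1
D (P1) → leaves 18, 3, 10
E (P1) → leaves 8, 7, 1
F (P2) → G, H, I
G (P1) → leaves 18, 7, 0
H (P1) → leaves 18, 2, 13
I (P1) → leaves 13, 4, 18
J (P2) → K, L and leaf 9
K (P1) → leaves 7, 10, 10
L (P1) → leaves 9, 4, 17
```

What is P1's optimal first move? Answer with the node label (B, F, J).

C (P1): max(4, 18, 1) = 18
D (P1): max(18, 3, 10) = 18
E (P1): max(8, 7, 1) = 8
B (P2): min(18, 18, 8) = 8
G (P1): max(18, 7, 0) = 18
H (P1): max(18, 2, 13) = 18
I (P1): max(13, 4, 18) = 18
F (P2): min(18, 18, 18) = 18
K (P1): max(7, 10, 10) = 10
L (P1): max(9, 4, 17) = 17
J (P2): min(10, 17, 9) = 9
Root (P1): max(8, 18, 9) = 18
P1 picks the child with the highest value: F (value 18).

F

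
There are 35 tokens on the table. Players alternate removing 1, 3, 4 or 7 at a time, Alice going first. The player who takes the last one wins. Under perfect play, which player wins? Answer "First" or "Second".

W/L table (W = player to move can force a win):
i:   0  1  2  3  4  5  6  7  8  9 10 11 12 13 14 15 16 17 18 19 20 21 22 23 24 25 26 27 28 29 30 31 32 33 34 35
     L  W  L  W  W  W  W  W  L  W  L  W  W  W  W  W  L  W  L  W  W  W  W  W  L  W  L  W  W  W  W  W  L  W  L  W
Position 35 is W, so the first player wins.

First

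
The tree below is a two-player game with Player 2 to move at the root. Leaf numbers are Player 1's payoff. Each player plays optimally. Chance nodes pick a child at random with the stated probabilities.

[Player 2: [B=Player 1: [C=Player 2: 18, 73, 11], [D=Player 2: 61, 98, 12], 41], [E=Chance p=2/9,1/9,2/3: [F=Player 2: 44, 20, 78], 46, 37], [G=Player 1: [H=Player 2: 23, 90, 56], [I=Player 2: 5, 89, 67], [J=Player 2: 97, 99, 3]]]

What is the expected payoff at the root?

23

C (Player 2): min(18, 73, 11) = 11
D (Player 2): min(61, 98, 12) = 12
B (Player 1): max(11, 12, 41) = 41
F (Player 2): min(44, 20, 78) = 20
E (Chance): 2/9·20 + 1/9·46 + 2/3·37 = 34.22
H (Player 2): min(23, 90, 56) = 23
I (Player 2): min(5, 89, 67) = 5
J (Player 2): min(97, 99, 3) = 3
G (Player 1): max(23, 5, 3) = 23
Root (Player 2): min(41, 34.22, 23) = 23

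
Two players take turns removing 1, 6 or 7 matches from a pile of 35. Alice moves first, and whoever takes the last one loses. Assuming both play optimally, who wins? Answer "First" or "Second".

Mark each pile size as W (mover wins) or L (mover loses):
i:   0  1  2  3  4  5  6  7  8  9 10 11 12 13 14 15 16 17 18 19 20 21 22 23 24 25 26 27 28 29 30 31 32 33 34 35
     W  L  W  L  W  L  W  W  W  W  W  W  W  L  W  L  W  L  W  W  W  W  W  W  W  L  W  L  W  L  W  W  W  W  W  W
Position 35 is W, so the first player wins.

First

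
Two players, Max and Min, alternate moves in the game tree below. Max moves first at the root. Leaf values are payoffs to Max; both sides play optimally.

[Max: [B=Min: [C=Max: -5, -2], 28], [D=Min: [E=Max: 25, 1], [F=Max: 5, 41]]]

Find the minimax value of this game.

25

C (Max): max(-5, -2) = -2
B (Min): min(-2, 28) = -2
E (Max): max(25, 1) = 25
F (Max): max(5, 41) = 41
D (Min): min(25, 41) = 25
Root (Max): max(-2, 25) = 25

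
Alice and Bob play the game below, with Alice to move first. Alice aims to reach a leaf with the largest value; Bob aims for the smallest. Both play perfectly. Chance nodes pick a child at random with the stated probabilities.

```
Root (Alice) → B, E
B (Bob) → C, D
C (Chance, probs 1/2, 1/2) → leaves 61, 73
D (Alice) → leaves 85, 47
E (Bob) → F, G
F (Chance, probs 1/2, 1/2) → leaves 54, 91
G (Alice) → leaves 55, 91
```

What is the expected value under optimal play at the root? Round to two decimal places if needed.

72.5

C (Chance): 1/2·61 + 1/2·73 = 67
D (Alice): max(85, 47) = 85
B (Bob): min(67, 85) = 67
F (Chance): 1/2·54 + 1/2·91 = 72.5
G (Alice): max(55, 91) = 91
E (Bob): min(72.5, 91) = 72.5
Root (Alice): max(67, 72.5) = 72.5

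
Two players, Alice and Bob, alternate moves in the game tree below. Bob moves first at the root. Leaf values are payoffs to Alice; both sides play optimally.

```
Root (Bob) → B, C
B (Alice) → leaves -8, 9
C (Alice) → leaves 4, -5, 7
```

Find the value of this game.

7

B (Alice): max(-8, 9) = 9
C (Alice): max(4, -5, 7) = 7
Root (Bob): min(9, 7) = 7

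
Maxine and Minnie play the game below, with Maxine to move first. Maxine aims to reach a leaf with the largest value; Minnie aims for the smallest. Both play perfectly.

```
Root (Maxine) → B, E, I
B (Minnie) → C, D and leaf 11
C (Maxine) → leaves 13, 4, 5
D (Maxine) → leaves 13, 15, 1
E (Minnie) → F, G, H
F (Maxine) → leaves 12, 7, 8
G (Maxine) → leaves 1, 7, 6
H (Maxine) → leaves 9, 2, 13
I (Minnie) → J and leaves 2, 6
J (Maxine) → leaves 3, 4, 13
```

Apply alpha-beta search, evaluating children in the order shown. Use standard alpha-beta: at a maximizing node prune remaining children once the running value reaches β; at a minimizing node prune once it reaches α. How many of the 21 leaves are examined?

15

C [α=-∞,β=+∞]: v=13
D [α=-∞,β=13]: v=13 after child 1 ≥ β → β-cutoff, skip 2
B [α=-∞,β=+∞]: v=11
F [α=11,β=+∞]: v=12
G [α=11,β=12]: v=7
E [α=11,β=+∞]: v=7 after child 2 ≤ α → α-cutoff, skip 1
J [α=11,β=+∞]: v=13
I [α=11,β=+∞]: v=2 after child 2 ≤ α → α-cutoff, skip 1
Root [α=-∞,β=+∞]: v=11
Leaves evaluated: 15 of 21.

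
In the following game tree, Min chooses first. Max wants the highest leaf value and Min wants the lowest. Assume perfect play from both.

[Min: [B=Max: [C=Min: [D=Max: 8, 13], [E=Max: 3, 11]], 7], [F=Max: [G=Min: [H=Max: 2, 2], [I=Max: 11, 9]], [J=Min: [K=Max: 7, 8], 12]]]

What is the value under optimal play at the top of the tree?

8

D (Max): max(8, 13) = 13
E (Max): max(3, 11) = 11
C (Min): min(13, 11) = 11
B (Max): max(11, 7) = 11
H (Max): max(2, 2) = 2
I (Max): max(11, 9) = 11
G (Min): min(2, 11) = 2
K (Max): max(7, 8) = 8
J (Min): min(8, 12) = 8
F (Max): max(2, 8) = 8
Root (Min): min(11, 8) = 8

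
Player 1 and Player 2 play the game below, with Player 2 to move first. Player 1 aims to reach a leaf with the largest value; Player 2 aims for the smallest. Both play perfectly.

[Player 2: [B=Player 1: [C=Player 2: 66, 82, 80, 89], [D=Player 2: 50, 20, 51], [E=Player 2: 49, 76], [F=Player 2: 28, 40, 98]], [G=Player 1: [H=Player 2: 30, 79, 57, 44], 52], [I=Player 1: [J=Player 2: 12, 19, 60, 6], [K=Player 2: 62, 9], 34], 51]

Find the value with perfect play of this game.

34

C (Player 2): min(66, 82, 80, 89) = 66
D (Player 2): min(50, 20, 51) = 20
E (Player 2): min(49, 76) = 49
F (Player 2): min(28, 40, 98) = 28
B (Player 1): max(66, 20, 49, 28) = 66
H (Player 2): min(30, 79, 57, 44) = 30
G (Player 1): max(30, 52) = 52
J (Player 2): min(12, 19, 60, 6) = 6
K (Player 2): min(62, 9) = 9
I (Player 1): max(6, 9, 34) = 34
Root (Player 2): min(66, 52, 34, 51) = 34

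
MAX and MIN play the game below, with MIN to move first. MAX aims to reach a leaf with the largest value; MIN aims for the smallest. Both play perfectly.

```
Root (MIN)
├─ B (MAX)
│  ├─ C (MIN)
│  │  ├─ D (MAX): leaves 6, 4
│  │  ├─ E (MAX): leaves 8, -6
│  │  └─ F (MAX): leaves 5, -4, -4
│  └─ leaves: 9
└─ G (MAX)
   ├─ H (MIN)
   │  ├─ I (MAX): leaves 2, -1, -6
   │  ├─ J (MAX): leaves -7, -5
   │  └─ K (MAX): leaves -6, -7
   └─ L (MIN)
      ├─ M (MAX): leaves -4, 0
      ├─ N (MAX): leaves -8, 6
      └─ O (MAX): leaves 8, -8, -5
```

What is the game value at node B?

D: max(6, 4) = 6
E: max(8, -6) = 8
F: max(5, -4, -4) = 5
C: min(6, 8, 5) = 5
B: max(5, 9) = 9

9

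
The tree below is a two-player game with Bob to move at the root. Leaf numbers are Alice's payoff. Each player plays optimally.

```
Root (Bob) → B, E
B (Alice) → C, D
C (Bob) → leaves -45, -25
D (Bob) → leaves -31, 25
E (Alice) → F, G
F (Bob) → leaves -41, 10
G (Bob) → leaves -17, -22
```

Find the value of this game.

-31

C (Bob): min(-45, -25) = -45
D (Bob): min(-31, 25) = -31
B (Alice): max(-45, -31) = -31
F (Bob): min(-41, 10) = -41
G (Bob): min(-17, -22) = -22
E (Alice): max(-41, -22) = -22
Root (Bob): min(-31, -22) = -31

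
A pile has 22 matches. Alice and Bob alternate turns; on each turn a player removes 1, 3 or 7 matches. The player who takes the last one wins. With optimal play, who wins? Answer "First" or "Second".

Second

Compute winning (W) and losing (L) positions by backward induction:
i:   0  1  2  3  4  5  6  7  8  9 10 11 12 13 14 15 16 17 18 19 20 21 22
     L  W  L  W  L  W  L  W  L  W  L  W  L  W  L  W  L  W  L  W  L  W  L
Position 22 is L, so the second player wins.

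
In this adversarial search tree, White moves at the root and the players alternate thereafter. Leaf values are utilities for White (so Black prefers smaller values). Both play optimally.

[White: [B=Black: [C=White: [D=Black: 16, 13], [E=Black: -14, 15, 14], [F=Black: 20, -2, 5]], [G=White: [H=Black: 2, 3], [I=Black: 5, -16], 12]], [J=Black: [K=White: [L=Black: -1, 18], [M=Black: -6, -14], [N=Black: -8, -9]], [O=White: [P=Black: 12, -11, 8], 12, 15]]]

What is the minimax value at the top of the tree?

12

D (Black): min(16, 13) = 13
E (Black): min(-14, 15, 14) = -14
F (Black): min(20, -2, 5) = -2
C (White): max(13, -14, -2) = 13
H (Black): min(2, 3) = 2
I (Black): min(5, -16) = -16
G (White): max(2, -16, 12) = 12
B (Black): min(13, 12) = 12
L (Black): min(-1, 18) = -1
M (Black): min(-6, -14) = -14
N (Black): min(-8, -9) = -9
K (White): max(-1, -14, -9) = -1
P (Black): min(12, -11, 8) = -11
O (White): max(-11, 12, 15) = 15
J (Black): min(-1, 15) = -1
Root (White): max(12, -1) = 12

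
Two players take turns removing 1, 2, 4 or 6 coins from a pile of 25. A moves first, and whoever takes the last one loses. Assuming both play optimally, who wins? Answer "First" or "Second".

Second

Mark each pile size as W (mover wins) or L (mover loses):
i:   0  1  2  3  4  5  6  7  8  9 10 11 12 13 14 15 16 17 18 19 20 21 22 23 24 25
     W  L  W  W  L  W  W  W  W  L  W  W  L  W  W  W  W  L  W  W  L  W  W  W  W  L
Position 25 is L, so the second player wins.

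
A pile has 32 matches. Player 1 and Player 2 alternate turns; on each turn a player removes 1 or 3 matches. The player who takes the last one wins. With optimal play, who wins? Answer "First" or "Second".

Second

Positions where the player to move wins (W) vs loses (L):
i:   0  1  2  3  4  5  6  7  8  9 10 11 12 13 14 15 16 17 18 19 20 21 22 23 24 25 26 27 28 29 30 31 32
     L  W  L  W  L  W  L  W  L  W  L  W  L  W  L  W  L  W  L  W  L  W  L  W  L  W  L  W  L  W  L  W  L
Position 32 is L, so the second player wins.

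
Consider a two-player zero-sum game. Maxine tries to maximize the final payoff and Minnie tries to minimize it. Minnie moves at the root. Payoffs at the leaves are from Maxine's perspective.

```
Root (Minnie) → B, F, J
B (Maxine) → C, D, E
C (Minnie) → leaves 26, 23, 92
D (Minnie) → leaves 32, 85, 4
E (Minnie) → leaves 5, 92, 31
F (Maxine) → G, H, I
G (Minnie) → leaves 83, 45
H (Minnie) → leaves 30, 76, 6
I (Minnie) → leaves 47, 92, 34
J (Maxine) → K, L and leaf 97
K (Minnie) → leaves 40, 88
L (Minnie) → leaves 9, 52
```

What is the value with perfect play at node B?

C: min(26, 23, 92) = 23
D: min(32, 85, 4) = 4
E: min(5, 92, 31) = 5
B: max(23, 4, 5) = 23

23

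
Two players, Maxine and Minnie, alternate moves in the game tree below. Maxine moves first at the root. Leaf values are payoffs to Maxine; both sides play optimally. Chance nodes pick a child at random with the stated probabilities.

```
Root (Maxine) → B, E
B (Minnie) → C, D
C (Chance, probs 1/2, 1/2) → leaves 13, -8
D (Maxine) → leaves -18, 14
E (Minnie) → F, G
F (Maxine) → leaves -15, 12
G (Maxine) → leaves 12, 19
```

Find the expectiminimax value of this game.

12

C (Chance): 1/2·13 + 1/2·-8 = 2.5
D (Maxine): max(-18, 14) = 14
B (Minnie): min(2.5, 14) = 2.5
F (Maxine): max(-15, 12) = 12
G (Maxine): max(12, 19) = 19
E (Minnie): min(12, 19) = 12
Root (Maxine): max(2.5, 12) = 12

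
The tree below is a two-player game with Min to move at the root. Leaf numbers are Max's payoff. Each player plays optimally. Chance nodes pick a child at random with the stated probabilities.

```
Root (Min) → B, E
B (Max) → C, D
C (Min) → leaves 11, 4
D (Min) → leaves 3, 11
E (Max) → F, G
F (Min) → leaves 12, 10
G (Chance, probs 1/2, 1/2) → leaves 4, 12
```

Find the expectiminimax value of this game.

4

C (Min): min(11, 4) = 4
D (Min): min(3, 11) = 3
B (Max): max(4, 3) = 4
F (Min): min(12, 10) = 10
G (Chance): 1/2·4 + 1/2·12 = 8
E (Max): max(10, 8) = 10
Root (Min): min(4, 10) = 4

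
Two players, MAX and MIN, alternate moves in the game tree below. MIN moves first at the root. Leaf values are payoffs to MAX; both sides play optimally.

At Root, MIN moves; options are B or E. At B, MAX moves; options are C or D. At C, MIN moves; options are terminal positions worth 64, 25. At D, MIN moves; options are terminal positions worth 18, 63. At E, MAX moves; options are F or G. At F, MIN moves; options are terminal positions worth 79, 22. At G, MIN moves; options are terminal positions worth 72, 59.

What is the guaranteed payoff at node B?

C: min(64, 25) = 25
D: min(18, 63) = 18
B: max(25, 18) = 25

25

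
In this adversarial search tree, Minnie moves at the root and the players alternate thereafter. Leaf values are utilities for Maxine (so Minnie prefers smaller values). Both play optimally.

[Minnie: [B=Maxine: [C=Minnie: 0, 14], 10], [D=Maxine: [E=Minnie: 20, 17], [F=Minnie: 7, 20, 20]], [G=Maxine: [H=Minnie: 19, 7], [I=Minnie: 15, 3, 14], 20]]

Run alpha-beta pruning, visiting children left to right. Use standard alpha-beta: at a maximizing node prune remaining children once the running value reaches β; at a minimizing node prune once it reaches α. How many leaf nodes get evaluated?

10

C [α=-∞,β=+∞]: v=0
B [α=-∞,β=+∞]: v=10
E [α=-∞,β=10]: v=17
D [α=-∞,β=10]: v=17 after child 1 ≥ β → β-cutoff, skip 1
H [α=-∞,β=10]: v=7
I [α=7,β=10]: v=3 after child 2 ≤ α → α-cutoff, skip 1
G [α=-∞,β=10]: v=20
Root [α=-∞,β=+∞]: v=10
Leaves evaluated: 10 of 14.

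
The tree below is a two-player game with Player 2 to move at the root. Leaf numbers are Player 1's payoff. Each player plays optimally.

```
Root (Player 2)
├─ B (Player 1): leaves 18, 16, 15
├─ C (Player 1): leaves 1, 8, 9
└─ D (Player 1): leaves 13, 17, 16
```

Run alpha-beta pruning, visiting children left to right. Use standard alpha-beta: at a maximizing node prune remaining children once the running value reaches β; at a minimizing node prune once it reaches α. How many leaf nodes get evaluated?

B [α=-∞,β=+∞]: v=18
C [α=-∞,β=18]: v=9
D [α=-∞,β=9]: v=13 after child 1 ≥ β → β-cutoff, skip 2
Root [α=-∞,β=+∞]: v=9
Leaves evaluated: 7 of 9.

7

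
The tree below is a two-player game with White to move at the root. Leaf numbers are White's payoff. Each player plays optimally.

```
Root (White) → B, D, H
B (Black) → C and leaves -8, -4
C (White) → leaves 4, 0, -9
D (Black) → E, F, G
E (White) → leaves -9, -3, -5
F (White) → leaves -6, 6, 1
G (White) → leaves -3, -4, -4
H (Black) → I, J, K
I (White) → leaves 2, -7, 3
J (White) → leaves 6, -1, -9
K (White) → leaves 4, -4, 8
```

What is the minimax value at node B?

C: max(4, 0, -9) = 4
B: min(4, -8, -4) = -8

-8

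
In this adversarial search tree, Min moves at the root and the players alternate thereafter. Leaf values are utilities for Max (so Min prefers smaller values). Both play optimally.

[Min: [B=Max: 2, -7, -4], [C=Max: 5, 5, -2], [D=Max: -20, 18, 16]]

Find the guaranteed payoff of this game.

2

B (Max): max(2, -7, -4) = 2
C (Max): max(5, 5, -2) = 5
D (Max): max(-20, 18, 16) = 18
Root (Min): min(2, 5, 18) = 2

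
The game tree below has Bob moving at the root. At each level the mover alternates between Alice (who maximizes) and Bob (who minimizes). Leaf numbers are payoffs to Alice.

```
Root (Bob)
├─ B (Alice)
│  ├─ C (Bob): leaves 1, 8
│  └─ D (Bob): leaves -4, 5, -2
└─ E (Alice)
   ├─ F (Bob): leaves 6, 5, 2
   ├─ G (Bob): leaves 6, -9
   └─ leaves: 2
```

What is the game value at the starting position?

1

C (Bob): min(1, 8) = 1
D (Bob): min(-4, 5, -2) = -4
B (Alice): max(1, -4) = 1
F (Bob): min(6, 5, 2) = 2
G (Bob): min(6, -9) = -9
E (Alice): max(2, -9, 2) = 2
Root (Bob): min(1, 2) = 1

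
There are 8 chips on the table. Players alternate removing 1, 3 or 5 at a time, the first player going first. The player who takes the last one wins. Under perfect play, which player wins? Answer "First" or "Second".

Compute winning (W) and losing (L) positions by backward induction:
i:   0  1  2  3  4  5  6  7  8
     L  W  L  W  L  W  L  W  L
Position 8 is L, so the second player wins.

Second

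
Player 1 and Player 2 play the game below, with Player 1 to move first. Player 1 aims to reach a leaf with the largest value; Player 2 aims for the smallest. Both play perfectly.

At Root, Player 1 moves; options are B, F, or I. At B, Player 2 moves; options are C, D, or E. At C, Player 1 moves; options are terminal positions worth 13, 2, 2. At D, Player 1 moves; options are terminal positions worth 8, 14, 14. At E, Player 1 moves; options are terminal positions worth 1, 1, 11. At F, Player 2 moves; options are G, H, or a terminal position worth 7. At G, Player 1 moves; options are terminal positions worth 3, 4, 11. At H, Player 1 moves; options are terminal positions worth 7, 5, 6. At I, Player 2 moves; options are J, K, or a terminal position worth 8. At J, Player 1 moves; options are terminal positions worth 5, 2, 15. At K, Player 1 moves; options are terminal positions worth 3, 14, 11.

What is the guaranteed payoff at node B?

C: max(13, 2, 2) = 13
D: max(8, 14, 14) = 14
E: max(1, 1, 11) = 11
B: min(13, 14, 11) = 11

11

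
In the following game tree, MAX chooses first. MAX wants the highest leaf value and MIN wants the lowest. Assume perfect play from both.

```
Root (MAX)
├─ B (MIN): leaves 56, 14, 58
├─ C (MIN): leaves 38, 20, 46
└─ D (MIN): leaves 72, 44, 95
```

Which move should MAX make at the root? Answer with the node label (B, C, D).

B (MIN): min(56, 14, 58) = 14
C (MIN): min(38, 20, 46) = 20
D (MIN): min(72, 44, 95) = 44
Root (MAX): max(14, 20, 44) = 44
MAX picks the child with the highest value: D (value 44).

D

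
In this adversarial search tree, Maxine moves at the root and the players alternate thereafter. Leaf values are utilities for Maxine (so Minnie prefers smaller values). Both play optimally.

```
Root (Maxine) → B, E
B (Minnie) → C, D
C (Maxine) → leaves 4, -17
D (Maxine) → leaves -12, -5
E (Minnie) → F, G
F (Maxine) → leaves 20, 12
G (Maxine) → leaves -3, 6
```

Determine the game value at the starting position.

6

C (Maxine): max(4, -17) = 4
D (Maxine): max(-12, -5) = -5
B (Minnie): min(4, -5) = -5
F (Maxine): max(20, 12) = 20
G (Maxine): max(-3, 6) = 6
E (Minnie): min(20, 6) = 6
Root (Maxine): max(-5, 6) = 6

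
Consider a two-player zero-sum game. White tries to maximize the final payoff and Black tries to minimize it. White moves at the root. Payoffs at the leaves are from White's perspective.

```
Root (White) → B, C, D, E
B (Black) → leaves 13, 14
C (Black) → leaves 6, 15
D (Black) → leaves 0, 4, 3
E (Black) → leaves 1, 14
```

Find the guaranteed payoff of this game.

B (Black): min(13, 14) = 13
C (Black): min(6, 15) = 6
D (Black): min(0, 4, 3) = 0
E (Black): min(1, 14) = 1
Root (White): max(13, 6, 0, 1) = 13

13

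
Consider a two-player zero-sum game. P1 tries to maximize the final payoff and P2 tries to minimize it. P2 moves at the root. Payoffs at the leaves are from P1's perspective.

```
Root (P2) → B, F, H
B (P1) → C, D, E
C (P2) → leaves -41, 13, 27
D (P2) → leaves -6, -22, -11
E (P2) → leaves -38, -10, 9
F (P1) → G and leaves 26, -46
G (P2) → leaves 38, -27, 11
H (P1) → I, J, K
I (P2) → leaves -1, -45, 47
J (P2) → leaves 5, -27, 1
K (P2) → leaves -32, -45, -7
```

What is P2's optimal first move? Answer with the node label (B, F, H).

C (P2): min(-41, 13, 27) = -41
D (P2): min(-6, -22, -11) = -22
E (P2): min(-38, -10, 9) = -38
B (P1): max(-41, -22, -38) = -22
G (P2): min(38, -27, 11) = -27
F (P1): max(-27, 26, -46) = 26
I (P2): min(-1, -45, 47) = -45
J (P2): min(5, -27, 1) = -27
K (P2): min(-32, -45, -7) = -45
H (P1): max(-45, -27, -45) = -27
Root (P2): min(-22, 26, -27) = -27
P2 picks the child with the lowest value: H (value -27).

H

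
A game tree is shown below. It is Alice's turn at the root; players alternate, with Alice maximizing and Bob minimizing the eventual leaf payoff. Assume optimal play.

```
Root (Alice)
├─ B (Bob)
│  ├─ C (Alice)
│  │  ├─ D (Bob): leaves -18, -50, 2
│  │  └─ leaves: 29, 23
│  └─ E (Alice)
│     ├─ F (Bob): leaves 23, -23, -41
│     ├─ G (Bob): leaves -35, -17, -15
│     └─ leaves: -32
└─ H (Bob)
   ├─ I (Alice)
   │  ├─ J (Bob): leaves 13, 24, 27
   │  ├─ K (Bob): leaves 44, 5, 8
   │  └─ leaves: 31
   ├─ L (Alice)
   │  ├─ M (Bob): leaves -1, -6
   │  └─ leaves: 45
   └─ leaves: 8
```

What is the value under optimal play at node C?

29

D: min(-18, -50, 2) = -50
C: max(-50, 29, 23) = 29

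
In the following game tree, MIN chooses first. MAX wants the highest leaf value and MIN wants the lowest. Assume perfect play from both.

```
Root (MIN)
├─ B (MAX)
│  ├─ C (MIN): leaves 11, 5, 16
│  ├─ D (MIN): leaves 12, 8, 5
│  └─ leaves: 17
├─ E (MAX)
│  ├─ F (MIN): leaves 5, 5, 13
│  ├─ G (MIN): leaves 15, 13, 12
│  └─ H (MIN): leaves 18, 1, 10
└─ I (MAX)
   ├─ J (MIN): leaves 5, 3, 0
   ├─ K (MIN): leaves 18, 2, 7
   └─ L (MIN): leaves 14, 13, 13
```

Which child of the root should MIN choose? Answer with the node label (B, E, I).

C (MIN): min(11, 5, 16) = 5
D (MIN): min(12, 8, 5) = 5
B (MAX): max(5, 5, 17) = 17
F (MIN): min(5, 5, 13) = 5
G (MIN): min(15, 13, 12) = 12
H (MIN): min(18, 1, 10) = 1
E (MAX): max(5, 12, 1) = 12
J (MIN): min(5, 3, 0) = 0
K (MIN): min(18, 2, 7) = 2
L (MIN): min(14, 13, 13) = 13
I (MAX): max(0, 2, 13) = 13
Root (MIN): min(17, 12, 13) = 12
MIN picks the child with the lowest value: E (value 12).

E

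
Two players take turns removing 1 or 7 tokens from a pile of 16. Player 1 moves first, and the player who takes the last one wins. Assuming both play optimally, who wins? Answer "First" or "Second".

Second

Positions where the player to move wins (W) vs loses (L):
i:   0  1  2  3  4  5  6  7  8  9 10 11 12 13 14 15 16
     L  W  L  W  L  W  L  W  L  W  L  W  L  W  L  W  L
Position 16 is L, so the second player wins.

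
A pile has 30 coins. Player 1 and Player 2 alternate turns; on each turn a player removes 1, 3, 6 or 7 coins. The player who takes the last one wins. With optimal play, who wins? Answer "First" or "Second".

First

Mark each pile size as W (mover wins) or L (mover loses):
i:   0  1  2  3  4  5  6  7  8  9 10 11 12 13 14 15 16 17 18 19 20 21 22 23 24 25 26 27 28 29 30
     L  W  L  W  L  W  W  W  W  W  W  W  L  W  L  W  L  W  W  W  W  W  W  W  L  W  L  W  L  W  W
Position 30 is W, so the first player wins.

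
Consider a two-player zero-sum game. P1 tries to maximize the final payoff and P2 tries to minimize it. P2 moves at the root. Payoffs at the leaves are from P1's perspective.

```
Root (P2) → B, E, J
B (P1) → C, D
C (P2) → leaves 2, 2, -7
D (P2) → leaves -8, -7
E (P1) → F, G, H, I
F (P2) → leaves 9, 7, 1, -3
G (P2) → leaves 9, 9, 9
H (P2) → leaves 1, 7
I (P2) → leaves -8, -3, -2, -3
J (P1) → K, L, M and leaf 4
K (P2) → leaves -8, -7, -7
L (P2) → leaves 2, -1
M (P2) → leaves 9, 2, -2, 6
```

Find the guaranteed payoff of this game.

C (P2): min(2, 2, -7) = -7
D (P2): min(-8, -7) = -8
B (P1): max(-7, -8) = -7
F (P2): min(9, 7, 1, -3) = -3
G (P2): min(9, 9, 9) = 9
H (P2): min(1, 7) = 1
I (P2): min(-8, -3, -2, -3) = -8
E (P1): max(-3, 9, 1, -8) = 9
K (P2): min(-8, -7, -7) = -8
L (P2): min(2, -1) = -1
M (P2): min(9, 2, -2, 6) = -2
J (P1): max(-8, -1, -2, 4) = 4
Root (P2): min(-7, 9, 4) = -7

-7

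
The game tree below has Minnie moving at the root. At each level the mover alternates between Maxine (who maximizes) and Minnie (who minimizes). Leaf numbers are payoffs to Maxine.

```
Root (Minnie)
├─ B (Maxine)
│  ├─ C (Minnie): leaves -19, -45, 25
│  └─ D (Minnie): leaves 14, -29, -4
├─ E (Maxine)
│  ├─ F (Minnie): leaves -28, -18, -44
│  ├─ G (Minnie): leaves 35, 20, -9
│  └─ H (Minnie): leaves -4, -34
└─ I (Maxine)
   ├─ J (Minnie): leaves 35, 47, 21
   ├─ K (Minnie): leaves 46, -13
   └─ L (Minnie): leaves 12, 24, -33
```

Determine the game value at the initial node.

-29

C (Minnie): min(-19, -45, 25) = -45
D (Minnie): min(14, -29, -4) = -29
B (Maxine): max(-45, -29) = -29
F (Minnie): min(-28, -18, -44) = -44
G (Minnie): min(35, 20, -9) = -9
H (Minnie): min(-4, -34) = -34
E (Maxine): max(-44, -9, -34) = -9
J (Minnie): min(35, 47, 21) = 21
K (Minnie): min(46, -13) = -13
L (Minnie): min(12, 24, -33) = -33
I (Maxine): max(21, -13, -33) = 21
Root (Minnie): min(-29, -9, 21) = -29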